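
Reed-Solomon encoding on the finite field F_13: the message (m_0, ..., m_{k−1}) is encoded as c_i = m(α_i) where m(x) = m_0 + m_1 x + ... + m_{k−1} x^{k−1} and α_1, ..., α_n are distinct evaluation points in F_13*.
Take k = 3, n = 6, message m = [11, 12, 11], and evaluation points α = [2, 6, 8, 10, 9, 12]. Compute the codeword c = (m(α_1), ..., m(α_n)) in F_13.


c = [1, 11, 5, 9, 9, 10]

Message polynomial: m(x) = 11 + 12·x + 11·x^2 (mod 13).
For each evaluation point α_i, compute m(α_i) mod 13:
  α_1 = 2: Horner steps 11 → 8 → 1, so m(2) = 1.
  α_2 = 6: Horner steps 11 → 0 → 11, so m(6) = 11.
  α_3 = 8: Horner steps 11 → 9 → 5, so m(8) = 5.
  α_4 = 10: Horner steps 11 → 5 → 9, so m(10) = 9.
  α_5 = 9: Horner steps 11 → 7 → 9, so m(9) = 9.
  α_6 = 12: Horner steps 11 → 1 → 10, so m(12) = 10.
Codeword c = [1, 11, 5, 9, 9, 10] ∈ F_13^6.


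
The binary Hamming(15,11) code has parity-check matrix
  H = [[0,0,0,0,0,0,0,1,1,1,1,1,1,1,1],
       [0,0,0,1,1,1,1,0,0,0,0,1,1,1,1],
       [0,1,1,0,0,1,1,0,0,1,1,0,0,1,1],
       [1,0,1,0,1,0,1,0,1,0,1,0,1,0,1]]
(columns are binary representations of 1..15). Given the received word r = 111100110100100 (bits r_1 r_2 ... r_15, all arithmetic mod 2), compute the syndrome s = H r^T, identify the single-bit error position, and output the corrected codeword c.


s = (1, 1, 0, 0)^T, error position = 12, corrected codeword c = 111100110101100

Compute s = H r^T mod 2 one row at a time:
  s_1 = 1 + 0 + 1 + 0 + 0 + 1 + 0 + 0 = 3 ≡ 1 (mod 2).
  s_2 = 1 + 0 + 0 + 1 + 0 + 1 + 0 + 0 = 3 ≡ 1 (mod 2).
  s_3 = 1 + 1 + 0 + 1 + 1 + 0 + 0 + 0 = 4 ≡ 0 (mod 2).
  s_4 = 1 + 1 + 0 + 1 + 0 + 0 + 1 + 0 = 4 ≡ 0 (mod 2).
s = (1, 1, 0, 0)^T — this equals column 12 of H (binary 1100), so error is at position 12.
Correct: flip bit 12 of r = 111100110100100 to get c = 111100110101100.


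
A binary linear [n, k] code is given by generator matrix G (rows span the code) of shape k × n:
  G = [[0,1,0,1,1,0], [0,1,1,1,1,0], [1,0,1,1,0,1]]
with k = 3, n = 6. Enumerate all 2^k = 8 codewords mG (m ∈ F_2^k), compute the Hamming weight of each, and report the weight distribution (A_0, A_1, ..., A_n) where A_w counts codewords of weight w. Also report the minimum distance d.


Weight distribution: A_0 = 1, A_1 = 1, A_3 = 2, A_4 = 3, A_5 = 1. Minimum distance d = 1.

Enumerate all 2^3 = 8 messages m ∈ F_2^3.
For each, compute codeword c = mG in F_2^6, then tally its weight.
  m = 000 → c = 000000, weight = 0.
  m = 100 → c = 010110, weight = 3.
  m = 010 → c = 011110, weight = 4.
  m = 110 → c = 001000, weight = 1.
  m = 001 → c = 101101, weight = 4.
  m = 101 → c = 111011, weight = 5.
  m = 011 → c = 110011, weight = 4.
  m = 111 → c = 100101, weight = 3.
Tally weights:
  weight 0: 1 codewords.
  weight 1: 1 codewords.
  weight 3: 2 codewords.
  weight 4: 3 codewords.
  weight 5: 1 codewords.
Minimum distance d = smallest w > 0 with A_w > 0 = 1.
Sanity: Σ A_w = 8 = 2^3 = 8 ✓.


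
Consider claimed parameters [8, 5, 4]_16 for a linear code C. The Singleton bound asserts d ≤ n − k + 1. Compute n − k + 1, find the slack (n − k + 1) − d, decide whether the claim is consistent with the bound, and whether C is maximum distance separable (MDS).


Singleton RHS = n − k + 1 = 4, slack = 0, bound satisfied, MDS.

Singleton bound: d ≤ n − k + 1.
Here n = 8, k = 5, so n − k + 1 = 4.
Given d = 4, check d ≤ 4: YES.
Slack = (n − k + 1) − d = 0.
The code is MDS (slack = 0).
Description: the claimed parameters are [8, 5, 4]_16; such a code would be MDS (meets Singleton bound).


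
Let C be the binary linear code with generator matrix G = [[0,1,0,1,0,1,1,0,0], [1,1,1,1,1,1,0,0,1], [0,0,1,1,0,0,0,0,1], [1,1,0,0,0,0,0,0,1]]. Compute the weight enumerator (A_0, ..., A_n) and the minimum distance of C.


Weight distribution: A_0 = 1, A_3 = 3, A_4 = 7, A_5 = 4, A_7 = 1. Minimum distance d = 3.

Enumerate all 2^4 = 16 messages m ∈ F_2^4.
For each, compute codeword c = mG in F_2^9, then tally its weight.
  m = 0000 → c = 000000000, weight = 0.
  m = 1000 → c = 010101100, weight = 4.
  m = 0100 → c = 111111001, weight = 7.
  m = 1100 → c = 101010101, weight = 5.
  m = 0010 → c = 001100001, weight = 3.
  m = 1010 → c = 011001101, weight = 5.
  m = 0110 → c = 110011000, weight = 4.
  m = 1110 → c = 100110100, weight = 4.
  m = 0001 → c = 110000001, weight = 3.
  m = 1001 → c = 100101101, weight = 5.
  m = 0101 → c = 001111000, weight = 4.
  m = 1101 → c = 011010100, weight = 4.
  m = 0011 → c = 111100000, weight = 4.
  m = 1011 → c = 101001100, weight = 4.
  m = 0111 → c = 000011001, weight = 3.
  m = 1111 → c = 010110101, weight = 5.
Tally weights:
  weight 0: 1 codewords.
  weight 3: 3 codewords.
  weight 4: 7 codewords.
  weight 5: 4 codewords.
  weight 7: 1 codewords.
Minimum distance d = smallest w > 0 with A_w > 0 = 3.
Sanity: Σ A_w = 16 = 2^4 = 16 ✓.


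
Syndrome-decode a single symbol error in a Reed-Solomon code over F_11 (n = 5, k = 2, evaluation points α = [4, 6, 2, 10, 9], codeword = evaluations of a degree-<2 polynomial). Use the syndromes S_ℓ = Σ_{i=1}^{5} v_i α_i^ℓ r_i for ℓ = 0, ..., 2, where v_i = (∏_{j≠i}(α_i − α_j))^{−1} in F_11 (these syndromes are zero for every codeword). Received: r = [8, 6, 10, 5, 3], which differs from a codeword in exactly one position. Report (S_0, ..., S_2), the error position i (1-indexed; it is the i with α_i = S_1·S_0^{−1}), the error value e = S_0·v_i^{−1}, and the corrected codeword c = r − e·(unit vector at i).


S = (5, 6, 5), error at position 4, error magnitude e = 3, c = [8, 6, 10, 2, 3].

Step 1: column multipliers v_i = (∏_{j≠i}(α_i − α_j))^{−1} mod 11.
  i = 1 (α = 4): (4−6)(4−2)(4−10)(4−9) = (−2)·2·(−6)·(−5) = −120 ≡ 1, so v_1 = 1^{−1} = 1 (mod 11).
  i = 2 (α = 6): (6−4)(6−2)(6−10)(6−9) = 2·4·(−4)·(−3) = 96 ≡ 8, so v_2 = 8^{−1} = 7 (mod 11).
  i = 3 (α = 2): (2−4)(2−6)(2−10)(2−9) = (−2)·(−4)·(−8)·(−7) = 448 ≡ 8, so v_3 = 8^{−1} = 7 (mod 11).
  i = 4 (α = 10): (10−4)(10−6)(10−2)(10−9) = 6·4·8·1 = 192 ≡ 5, so v_4 = 5^{−1} = 9 (mod 11).
  i = 5 (α = 9): (9−4)(9−6)(9−2)(9−10) = 5·3·7·(−1) = −105 ≡ 5, so v_5 = 5^{−1} = 9 (mod 11).
  v = [1, 7, 7, 9, 9].
Step 2: syndromes of r = [8, 6, 10, 5, 3] (all sums mod 11).
  S_0 = Σ v_i r_i = 1·8 + 7·6 + 7·10 + 9·5 + 9·3 = 192 ≡ 5.
  S_1 = Σ v_i α_i r_i = 1·4·8 + 7·6·6 + 7·2·10 + 9·10·5 + 9·9·3 = 1117 ≡ 6.
  α_i^2 mod 11 = [5, 3, 4, 1, 4].
  S_2 = Σ v_i α_i^2 r_i = 1·5·8 + 7·3·6 + 7·4·10 + 9·1·5 + 9·4·3 = 599 ≡ 5.
  S = (5, 6, 5) ≠ 0, so r is not a codeword (an error is present).
Step 3: locate the error. For a single error e at position i, S_ℓ = v_i·e·α_i^ℓ, so α_err = S_1/S_0.
  S_0^{−1} = 5^{−1} = 9 (mod 11), so α_err = 6·9 = 54 ≡ 10 = α_4. Error position i = 4.
  Consistency check: S_2/S_1 = 5·2 = 10 ≡ 10 = α_err ✓ (single-error assumption holds).
Step 4: error magnitude e = S_0/v_4 = S_0·∏_{j≠4}(α_4 − α_j) = 5·5 = 25 ≡ 3 (mod 11).
Step 5: correct position 4: c_4 = r_4 − e = 5 − 3 ≡ 2 (mod 11). Hence c = [8, 6, 10, 2, 3].
  Check: interpolating c through the α_i gives m(x) = 1 + 10·x (degree < 2) with m(α_i) = c_i for every i, so c is indeed a codeword.


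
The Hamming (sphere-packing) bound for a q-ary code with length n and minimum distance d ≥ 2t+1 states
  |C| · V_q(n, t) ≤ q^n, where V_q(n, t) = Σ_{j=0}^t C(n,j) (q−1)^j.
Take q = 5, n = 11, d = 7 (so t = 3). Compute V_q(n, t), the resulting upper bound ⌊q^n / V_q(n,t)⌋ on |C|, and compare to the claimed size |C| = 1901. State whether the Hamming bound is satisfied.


V_q(n, t) = 11485, q^n = 48828125, Hamming bound = 4251, |C| = 1901 ≤ bound (satisfied).

Step 1: Compute V_q(n, t) = Σ_{j=0}^3 C(n, j) (q−1)^j.
  j = 0: C(11,0)·(4)^0 = 1·1 = 1.
  j = 1: C(11,1)·(4)^1 = 11·4 = 44.
  j = 2: C(11,2)·(4)^2 = 55·16 = 880.
  j = 3: C(11,3)·(4)^3 = 165·64 = 10560.
  V_q(n, t) = 1 + 44 + 880 + 10560 = 11485.
Step 2: q^n = 5^11 = 48828125.
Step 3: Hamming bound ⌊q^n / V_q(n,t)⌋ = ⌊48828125/11485⌋ = 4251.
Step 4: Compare |C| = 1901 to 4251: satisfied.
The claimed |C| lies below the Hamming bound.


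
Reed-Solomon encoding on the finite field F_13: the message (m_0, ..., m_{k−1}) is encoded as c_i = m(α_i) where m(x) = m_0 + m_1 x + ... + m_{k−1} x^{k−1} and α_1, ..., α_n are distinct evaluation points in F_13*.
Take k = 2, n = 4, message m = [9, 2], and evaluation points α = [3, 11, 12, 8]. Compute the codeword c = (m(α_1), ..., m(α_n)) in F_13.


c = [2, 5, 7, 12]

Message polynomial: m(x) = 9 + 2·x (mod 13).
For each evaluation point α_i, compute m(α_i) mod 13:
  α_1 = 3: Horner steps 2 → 2, so m(3) = 2.
  α_2 = 11: Horner steps 2 → 5, so m(11) = 5.
  α_3 = 12: Horner steps 2 → 7, so m(12) = 7.
  α_4 = 8: Horner steps 2 → 12, so m(8) = 12.
Codeword c = [2, 5, 7, 12] ∈ F_13^4.


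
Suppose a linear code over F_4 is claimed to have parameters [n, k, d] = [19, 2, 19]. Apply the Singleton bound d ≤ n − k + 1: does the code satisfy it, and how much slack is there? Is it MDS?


Singleton RHS = n − k + 1 = 18, slack = -1, bound violated (no such code; not MDS).

Singleton bound: d ≤ n − k + 1.
Here n = 19, k = 2, so n − k + 1 = 18.
Given d = 19, check d ≤ 18: NO.
Slack = (n − k + 1) − d = -1.
The slack is negative: d = 19 exceeds n − k + 1 = 18 by 1, so the Singleton bound is violated and no linear [19, 2, 19]_4 code can exist. In particular it is not MDS (MDS requires d = n − k + 1 exactly).
Description: the claimed parameters are [19, 2, 19]_4; such a code would be impossible (violates the Singleton bound).


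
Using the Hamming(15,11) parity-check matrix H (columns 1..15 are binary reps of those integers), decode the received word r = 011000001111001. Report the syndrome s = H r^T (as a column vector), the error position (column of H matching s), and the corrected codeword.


s = (1, 0, 1, 0)^T, error position = 10, corrected codeword c = 011000001011001

Compute s = H r^T mod 2 one row at a time:
  s_1 = 0 + 1 + 1 + 1 + 1 + 0 + 0 + 1 = 5 ≡ 1 (mod 2).
  s_2 = 0 + 0 + 0 + 0 + 1 + 0 + 0 + 1 = 2 ≡ 0 (mod 2).
  s_3 = 1 + 1 + 0 + 0 + 1 + 1 + 0 + 1 = 5 ≡ 1 (mod 2).
  s_4 = 0 + 1 + 0 + 0 + 1 + 1 + 0 + 1 = 4 ≡ 0 (mod 2).
s = (1, 0, 1, 0)^T — this equals column 10 of H (binary 1010), so error is at position 10.
Correct: flip bit 10 of r = 011000001111001 to get c = 011000001011001.


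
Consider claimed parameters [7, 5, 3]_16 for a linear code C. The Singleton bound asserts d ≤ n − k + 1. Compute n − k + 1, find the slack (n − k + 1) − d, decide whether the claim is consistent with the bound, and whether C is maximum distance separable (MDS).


Singleton RHS = n − k + 1 = 3, slack = 0, bound satisfied, MDS.

Singleton bound: d ≤ n − k + 1.
Here n = 7, k = 5, so n − k + 1 = 3.
Given d = 3, check d ≤ 3: YES.
Slack = (n − k + 1) − d = 0.
The code is MDS (slack = 0).
Description: the claimed parameters are [7, 5, 3]_16; such a code would be MDS (meets Singleton bound).


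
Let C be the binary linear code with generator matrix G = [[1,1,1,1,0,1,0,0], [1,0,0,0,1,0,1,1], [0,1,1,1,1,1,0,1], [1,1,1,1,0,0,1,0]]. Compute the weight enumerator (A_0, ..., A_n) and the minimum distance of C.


Weight distribution: A_0 = 1, A_1 = 2, A_2 = 1, A_3 = 1, A_4 = 3, A_5 = 4, A_6 = 3, A_7 = 1. Minimum distance d = 1.

Enumerate all 2^4 = 16 messages m ∈ F_2^4.
For each, compute codeword c = mG in F_2^8, then tally its weight.
  m = 0000 → c = 00000000, weight = 0.
  m = 1000 → c = 11110100, weight = 5.
  m = 0100 → c = 10001011, weight = 4.
  m = 1100 → c = 01111111, weight = 7.
  m = 0010 → c = 01111101, weight = 6.
  m = 1010 → c = 10001001, weight = 3.
  m = 0110 → c = 11110110, weight = 6.
  m = 1110 → c = 00000010, weight = 1.
  m = 0001 → c = 11110010, weight = 5.
  m = 1001 → c = 00000110, weight = 2.
  m = 0101 → c = 01111001, weight = 5.
  m = 1101 → c = 10001101, weight = 4.
  m = 0011 → c = 10001111, weight = 5.
  m = 1011 → c = 01111011, weight = 6.
  m = 0111 → c = 00000100, weight = 1.
  m = 1111 → c = 11110000, weight = 4.
Tally weights:
  weight 0: 1 codewords.
  weight 1: 2 codewords.
  weight 2: 1 codewords.
  weight 3: 1 codewords.
  weight 4: 3 codewords.
  weight 5: 4 codewords.
  weight 6: 3 codewords.
  weight 7: 1 codewords.
Minimum distance d = smallest w > 0 with A_w > 0 = 1.
Sanity: Σ A_w = 16 = 2^4 = 16 ✓.


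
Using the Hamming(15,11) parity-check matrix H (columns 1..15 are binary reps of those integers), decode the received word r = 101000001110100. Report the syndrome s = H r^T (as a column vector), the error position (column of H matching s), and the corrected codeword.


s = (0, 1, 1, 1)^T, error position = 7, corrected codeword c = 101000101110100

Compute s = H r^T mod 2 one row at a time:
  s_1 = 0 + 1 + 1 + 1 + 0 + 1 + 0 + 0 = 4 ≡ 0 (mod 2).
  s_2 = 0 + 0 + 0 + 0 + 0 + 1 + 0 + 0 = 1 ≡ 1 (mod 2).
  s_3 = 0 + 1 + 0 + 0 + 1 + 1 + 0 + 0 = 3 ≡ 1 (mod 2).
  s_4 = 1 + 1 + 0 + 0 + 1 + 1 + 1 + 0 = 5 ≡ 1 (mod 2).
s = (0, 1, 1, 1)^T — this equals column 7 of H (binary 0111), so error is at position 7.
Correct: flip bit 7 of r = 101000001110100 to get c = 101000101110100.


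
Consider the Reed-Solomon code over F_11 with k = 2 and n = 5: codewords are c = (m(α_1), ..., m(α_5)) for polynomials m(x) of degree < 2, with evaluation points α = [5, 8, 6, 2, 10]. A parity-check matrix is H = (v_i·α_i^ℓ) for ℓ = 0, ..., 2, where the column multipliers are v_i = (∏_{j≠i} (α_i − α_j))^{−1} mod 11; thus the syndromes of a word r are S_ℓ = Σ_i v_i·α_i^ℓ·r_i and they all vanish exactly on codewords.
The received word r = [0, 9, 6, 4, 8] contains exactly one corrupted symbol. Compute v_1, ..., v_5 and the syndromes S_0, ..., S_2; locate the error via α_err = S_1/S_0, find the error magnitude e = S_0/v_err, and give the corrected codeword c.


S = (7, 1, 8), error at position 2, error magnitude e = 2, c = [0, 7, 6, 4, 8].

Step 1: column multipliers v_i = (∏_{j≠i}(α_i − α_j))^{−1} mod 11.
  i = 1 (α = 5): (5−8)(5−6)(5−2)(5−10) = (−3)·(−1)·3·(−5) = −45 ≡ 10, so v_1 = 10^{−1} = 10 (mod 11).
  i = 2 (α = 8): (8−5)(8−6)(8−2)(8−10) = 3·2·6·(−2) = −72 ≡ 5, so v_2 = 5^{−1} = 9 (mod 11).
  i = 3 (α = 6): (6−5)(6−8)(6−2)(6−10) = 1·(−2)·4·(−4) = 32 ≡ 10, so v_3 = 10^{−1} = 10 (mod 11).
  i = 4 (α = 2): (2−5)(2−8)(2−6)(2−10) = (−3)·(−6)·(−4)·(−8) = 576 ≡ 4, so v_4 = 4^{−1} = 3 (mod 11).
  i = 5 (α = 10): (10−5)(10−8)(10−6)(10−2) = 5·2·4·8 = 320 ≡ 1, so v_5 = 1^{−1} = 1 (mod 11).
  v = [10, 9, 10, 3, 1].
Step 2: syndromes of r = [0, 9, 6, 4, 8] (all sums mod 11).
  S_0 = Σ v_i r_i = 10·0 + 9·9 + 10·6 + 3·4 + 1·8 = 161 ≡ 7.
  S_1 = Σ v_i α_i r_i = 10·5·0 + 9·8·9 + 10·6·6 + 3·2·4 + 1·10·8 = 1112 ≡ 1.
  α_i^2 mod 11 = [3, 9, 3, 4, 1].
  S_2 = Σ v_i α_i^2 r_i = 10·3·0 + 9·9·9 + 10·3·6 + 3·4·4 + 1·1·8 = 965 ≡ 8.
  S = (7, 1, 8) ≠ 0, so r is not a codeword (an error is present).
Step 3: locate the error. For a single error e at position i, S_ℓ = v_i·e·α_i^ℓ, so α_err = S_1/S_0.
  S_0^{−1} = 7^{−1} = 8 (mod 11), so α_err = 1·8 = 8 ≡ 8 = α_2. Error position i = 2.
  Consistency check: S_2/S_1 = 8·1 = 8 ≡ 8 = α_err ✓ (single-error assumption holds).
Step 4: error magnitude e = S_0/v_2 = S_0·∏_{j≠2}(α_2 − α_j) = 7·5 = 35 ≡ 2 (mod 11).
Step 5: correct position 2: c_2 = r_2 − e = 9 − 2 ≡ 7 (mod 11). Hence c = [0, 7, 6, 4, 8].
  Check: interpolating c through the α_i gives m(x) = 3 + 6·x (degree < 2) with m(α_i) = c_i for every i, so c is indeed a codeword.


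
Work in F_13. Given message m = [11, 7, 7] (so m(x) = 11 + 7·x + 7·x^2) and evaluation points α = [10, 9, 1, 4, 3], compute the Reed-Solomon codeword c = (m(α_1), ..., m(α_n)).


c = [1, 4, 12, 8, 4]

Message polynomial: m(x) = 11 + 7·x + 7·x^2 (mod 13).
For each evaluation point α_i, compute m(α_i) mod 13:
  α_1 = 10: Horner steps 7 → 12 → 1, so m(10) = 1.
  α_2 = 9: Horner steps 7 → 5 → 4, so m(9) = 4.
  α_3 = 1: Horner steps 7 → 1 → 12, so m(1) = 12.
  α_4 = 4: Horner steps 7 → 9 → 8, so m(4) = 8.
  α_5 = 3: Horner steps 7 → 2 → 4, so m(3) = 4.
Codeword c = [1, 4, 12, 8, 4] ∈ F_13^5.


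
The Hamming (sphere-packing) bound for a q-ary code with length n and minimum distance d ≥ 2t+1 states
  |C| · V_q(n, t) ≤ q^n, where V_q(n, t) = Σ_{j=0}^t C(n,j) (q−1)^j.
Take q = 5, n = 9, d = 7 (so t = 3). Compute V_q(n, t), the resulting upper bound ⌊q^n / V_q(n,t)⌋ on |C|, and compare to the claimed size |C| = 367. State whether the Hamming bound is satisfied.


V_q(n, t) = 5989, q^n = 1953125, Hamming bound = 326, |C| = 367 > bound (violated).

Step 1: Compute V_q(n, t) = Σ_{j=0}^3 C(n, j) (q−1)^j.
  j = 0: C(9,0)·(4)^0 = 1·1 = 1.
  j = 1: C(9,1)·(4)^1 = 9·4 = 36.
  j = 2: C(9,2)·(4)^2 = 36·16 = 576.
  j = 3: C(9,3)·(4)^3 = 84·64 = 5376.
  V_q(n, t) = 1 + 36 + 576 + 5376 = 5989.
Step 2: q^n = 5^9 = 1953125.
Step 3: Hamming bound ⌊q^n / V_q(n,t)⌋ = ⌊1953125/5989⌋ = 326.
Step 4: Compare |C| = 367 to 326: violated.
The claimed |C| lies above the Hamming bound, so no 5-ary code of length 9 with d ≥ 7 can have 367 codewords.


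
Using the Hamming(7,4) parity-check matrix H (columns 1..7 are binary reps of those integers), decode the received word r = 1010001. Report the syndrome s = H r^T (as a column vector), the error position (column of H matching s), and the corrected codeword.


s = (1, 0, 1)^T, error position = 5, corrected codeword c = 1010101

Compute s = H r^T mod 2 one row at a time:
  s_1 = 0 + 0 + 0 + 1 = 1 ≡ 1 (mod 2).
  s_2 = 0 + 1 + 0 + 1 = 2 ≡ 0 (mod 2).
  s_3 = 1 + 1 + 0 + 1 = 3 ≡ 1 (mod 2).
s = (1, 0, 1)^T — this equals column 5 of H (binary 101), so error is at position 5.
Correct: flip bit 5 of r = 1010001 to get c = 1010101.


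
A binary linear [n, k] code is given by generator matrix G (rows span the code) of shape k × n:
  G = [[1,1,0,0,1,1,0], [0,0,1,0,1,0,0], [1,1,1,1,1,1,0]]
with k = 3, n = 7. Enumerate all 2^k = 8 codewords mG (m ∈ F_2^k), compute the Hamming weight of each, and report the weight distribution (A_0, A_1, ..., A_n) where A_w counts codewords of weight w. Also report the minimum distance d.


Weight distribution: A_0 = 1, A_2 = 3, A_4 = 3, A_6 = 1. Minimum distance d = 2.

Enumerate all 2^3 = 8 messages m ∈ F_2^3.
For each, compute codeword c = mG in F_2^7, then tally its weight.
  m = 000 → c = 0000000, weight = 0.
  m = 100 → c = 1100110, weight = 4.
  m = 010 → c = 0010100, weight = 2.
  m = 110 → c = 1110010, weight = 4.
  m = 001 → c = 1111110, weight = 6.
  m = 101 → c = 0011000, weight = 2.
  m = 011 → c = 1101010, weight = 4.
  m = 111 → c = 0001100, weight = 2.
Tally weights:
  weight 0: 1 codewords.
  weight 2: 3 codewords.
  weight 4: 3 codewords.
  weight 6: 1 codewords.
Minimum distance d = smallest w > 0 with A_w > 0 = 2.
Sanity: Σ A_w = 8 = 2^3 = 8 ✓.


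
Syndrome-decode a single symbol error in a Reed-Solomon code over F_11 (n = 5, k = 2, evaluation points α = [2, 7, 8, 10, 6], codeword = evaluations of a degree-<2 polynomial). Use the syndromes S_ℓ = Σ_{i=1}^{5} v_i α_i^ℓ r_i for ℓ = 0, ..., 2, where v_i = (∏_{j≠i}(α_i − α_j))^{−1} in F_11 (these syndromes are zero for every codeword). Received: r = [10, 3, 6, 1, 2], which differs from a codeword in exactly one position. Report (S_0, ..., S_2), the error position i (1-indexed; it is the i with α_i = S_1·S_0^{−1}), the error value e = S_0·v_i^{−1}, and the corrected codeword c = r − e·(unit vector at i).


S = (2, 1, 6), error at position 5, error magnitude e = 2, c = [10, 3, 6, 1, 0].

Step 1: column multipliers v_i = (∏_{j≠i}(α_i − α_j))^{−1} mod 11.
  i = 1 (α = 2): (2−7)(2−8)(2−10)(2−6) = (−5)·(−6)·(−8)·(−4) = 960 ≡ 3, so v_1 = 3^{−1} = 4 (mod 11).
  i = 2 (α = 7): (7−2)(7−8)(7−10)(7−6) = 5·(−1)·(−3)·1 = 15 ≡ 4, so v_2 = 4^{−1} = 3 (mod 11).
  i = 3 (α = 8): (8−2)(8−7)(8−10)(8−6) = 6·1·(−2)·2 = −24 ≡ 9, so v_3 = 9^{−1} = 5 (mod 11).
  i = 4 (α = 10): (10−2)(10−7)(10−8)(10−6) = 8·3·2·4 = 192 ≡ 5, so v_4 = 5^{−1} = 9 (mod 11).
  i = 5 (α = 6): (6−2)(6−7)(6−8)(6−10) = 4·(−1)·(−2)·(−4) = −32 ≡ 1, so v_5 = 1^{−1} = 1 (mod 11).
  v = [4, 3, 5, 9, 1].
Step 2: syndromes of r = [10, 3, 6, 1, 2] (all sums mod 11).
  S_0 = Σ v_i r_i = 4·10 + 3·3 + 5·6 + 9·1 + 1·2 = 90 ≡ 2.
  S_1 = Σ v_i α_i r_i = 4·2·10 + 3·7·3 + 5·8·6 + 9·10·1 + 1·6·2 = 485 ≡ 1.
  α_i^2 mod 11 = [4, 5, 9, 1, 3].
  S_2 = Σ v_i α_i^2 r_i = 4·4·10 + 3·5·3 + 5·9·6 + 9·1·1 + 1·3·2 = 490 ≡ 6.
  S = (2, 1, 6) ≠ 0, so r is not a codeword (an error is present).
Step 3: locate the error. For a single error e at position i, S_ℓ = v_i·e·α_i^ℓ, so α_err = S_1/S_0.
  S_0^{−1} = 2^{−1} = 6 (mod 11), so α_err = 1·6 = 6 ≡ 6 = α_5. Error position i = 5.
  Consistency check: S_2/S_1 = 6·1 = 6 ≡ 6 = α_err ✓ (single-error assumption holds).
Step 4: error magnitude e = S_0/v_5 = S_0·∏_{j≠5}(α_5 − α_j) = 2·1 = 2 ≡ 2 (mod 11).
Step 5: correct position 5: c_5 = r_5 − e = 2 − 2 ≡ 0 (mod 11). Hence c = [10, 3, 6, 1, 0].
  Check: interpolating c through the α_i gives m(x) = 4 + 3·x (degree < 2) with m(α_i) = c_i for every i, so c is indeed a codeword.


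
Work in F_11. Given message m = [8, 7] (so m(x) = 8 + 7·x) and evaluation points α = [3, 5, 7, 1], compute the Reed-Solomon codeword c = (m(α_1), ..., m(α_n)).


c = [7, 10, 2, 4]

Message polynomial: m(x) = 8 + 7·x (mod 11).
For each evaluation point α_i, compute m(α_i) mod 11:
  α_1 = 3: Horner steps 7 → 7, so m(3) = 7.
  α_2 = 5: Horner steps 7 → 10, so m(5) = 10.
  α_3 = 7: Horner steps 7 → 2, so m(7) = 2.
  α_4 = 1: Horner steps 7 → 4, so m(1) = 4.
Codeword c = [7, 10, 2, 4] ∈ F_11^4.


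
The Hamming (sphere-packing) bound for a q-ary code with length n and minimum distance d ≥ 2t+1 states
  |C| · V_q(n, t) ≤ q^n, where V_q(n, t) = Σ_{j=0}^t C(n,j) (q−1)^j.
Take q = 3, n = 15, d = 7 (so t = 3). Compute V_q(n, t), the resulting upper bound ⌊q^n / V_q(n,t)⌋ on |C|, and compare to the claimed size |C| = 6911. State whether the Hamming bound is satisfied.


V_q(n, t) = 4091, q^n = 14348907, Hamming bound = 3507, |C| = 6911 > bound (violated).

Step 1: Compute V_q(n, t) = Σ_{j=0}^3 C(n, j) (q−1)^j.
  j = 0: C(15,0)·(2)^0 = 1·1 = 1.
  j = 1: C(15,1)·(2)^1 = 15·2 = 30.
  j = 2: C(15,2)·(2)^2 = 105·4 = 420.
  j = 3: C(15,3)·(2)^3 = 455·8 = 3640.
  V_q(n, t) = 1 + 30 + 420 + 3640 = 4091.
Step 2: q^n = 3^15 = 14348907.
Step 3: Hamming bound ⌊q^n / V_q(n,t)⌋ = ⌊14348907/4091⌋ = 3507.
Step 4: Compare |C| = 6911 to 3507: violated.
The claimed |C| lies above the Hamming bound, so no 3-ary code of length 15 with d ≥ 7 can have 6911 codewords.


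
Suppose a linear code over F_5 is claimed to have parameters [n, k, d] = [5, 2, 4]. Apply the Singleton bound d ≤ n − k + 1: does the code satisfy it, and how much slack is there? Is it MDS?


Singleton RHS = n − k + 1 = 4, slack = 0, bound satisfied, MDS.

Singleton bound: d ≤ n − k + 1.
Here n = 5, k = 2, so n − k + 1 = 4.
Given d = 4, check d ≤ 4: YES.
Slack = (n − k + 1) − d = 0.
The code is MDS (slack = 0).
Description: the claimed parameters are [5, 2, 4]_5; such a code would be MDS (meets Singleton bound).


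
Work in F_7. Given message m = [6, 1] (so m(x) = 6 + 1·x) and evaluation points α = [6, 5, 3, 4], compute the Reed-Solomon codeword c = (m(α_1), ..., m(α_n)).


c = [5, 4, 2, 3]

Message polynomial: m(x) = 6 + 1·x (mod 7).
For each evaluation point α_i, compute m(α_i) mod 7:
  α_1 = 6: Horner steps 1 → 5, so m(6) = 5.
  α_2 = 5: Horner steps 1 → 4, so m(5) = 4.
  α_3 = 3: Horner steps 1 → 2, so m(3) = 2.
  α_4 = 4: Horner steps 1 → 3, so m(4) = 3.
Codeword c = [5, 4, 2, 3] ∈ F_7^4.


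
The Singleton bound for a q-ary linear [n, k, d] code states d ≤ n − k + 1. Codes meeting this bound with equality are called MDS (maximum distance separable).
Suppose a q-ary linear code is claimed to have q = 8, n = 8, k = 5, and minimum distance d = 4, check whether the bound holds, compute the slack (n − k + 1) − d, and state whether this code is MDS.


Singleton RHS = n − k + 1 = 4, slack = 0, bound satisfied, MDS.

Singleton bound: d ≤ n − k + 1.
Here n = 8, k = 5, so n − k + 1 = 4.
Given d = 4, check d ≤ 4: YES.
Slack = (n − k + 1) − d = 0.
The code is MDS (slack = 0).
Description: the claimed parameters are [8, 5, 4]_8; such a code would be MDS (meets Singleton bound).


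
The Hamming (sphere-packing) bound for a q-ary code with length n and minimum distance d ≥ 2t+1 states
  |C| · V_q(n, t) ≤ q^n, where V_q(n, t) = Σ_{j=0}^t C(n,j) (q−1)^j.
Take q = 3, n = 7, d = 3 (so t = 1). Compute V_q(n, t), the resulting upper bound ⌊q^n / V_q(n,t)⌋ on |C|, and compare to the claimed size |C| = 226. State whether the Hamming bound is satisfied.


V_q(n, t) = 15, q^n = 2187, Hamming bound = 145, |C| = 226 > bound (violated).

Step 1: Compute V_q(n, t) = Σ_{j=0}^1 C(n, j) (q−1)^j.
  j = 0: C(7,0)·(2)^0 = 1·1 = 1.
  j = 1: C(7,1)·(2)^1 = 7·2 = 14.
  V_q(n, t) = 1 + 14 = 15.
Step 2: q^n = 3^7 = 2187.
Step 3: Hamming bound ⌊q^n / V_q(n,t)⌋ = ⌊2187/15⌋ = 145.
Step 4: Compare |C| = 226 to 145: violated.
The claimed |C| lies above the Hamming bound, so no 3-ary code of length 7 with d ≥ 3 can have 226 codewords.


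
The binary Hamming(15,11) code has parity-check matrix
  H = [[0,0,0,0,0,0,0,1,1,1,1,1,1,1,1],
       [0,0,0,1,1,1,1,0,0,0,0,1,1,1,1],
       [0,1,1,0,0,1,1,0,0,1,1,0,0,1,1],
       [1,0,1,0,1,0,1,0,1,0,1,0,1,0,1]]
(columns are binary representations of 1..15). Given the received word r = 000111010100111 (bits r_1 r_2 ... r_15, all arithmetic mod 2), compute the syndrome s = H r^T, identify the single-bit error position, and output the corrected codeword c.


s = (1, 0, 0, 1)^T, error position = 9, corrected codeword c = 000111011100111

Compute s = H r^T mod 2 one row at a time:
  s_1 = 1 + 0 + 1 + 0 + 0 + 1 + 1 + 1 = 5 ≡ 1 (mod 2).
  s_2 = 1 + 1 + 1 + 0 + 0 + 1 + 1 + 1 = 6 ≡ 0 (mod 2).
  s_3 = 0 + 0 + 1 + 0 + 1 + 0 + 1 + 1 = 4 ≡ 0 (mod 2).
  s_4 = 0 + 0 + 1 + 0 + 0 + 0 + 1 + 1 = 3 ≡ 1 (mod 2).
s = (1, 0, 0, 1)^T — this equals column 9 of H (binary 1001), so error is at position 9.
Correct: flip bit 9 of r = 000111010100111 to get c = 000111011100111.


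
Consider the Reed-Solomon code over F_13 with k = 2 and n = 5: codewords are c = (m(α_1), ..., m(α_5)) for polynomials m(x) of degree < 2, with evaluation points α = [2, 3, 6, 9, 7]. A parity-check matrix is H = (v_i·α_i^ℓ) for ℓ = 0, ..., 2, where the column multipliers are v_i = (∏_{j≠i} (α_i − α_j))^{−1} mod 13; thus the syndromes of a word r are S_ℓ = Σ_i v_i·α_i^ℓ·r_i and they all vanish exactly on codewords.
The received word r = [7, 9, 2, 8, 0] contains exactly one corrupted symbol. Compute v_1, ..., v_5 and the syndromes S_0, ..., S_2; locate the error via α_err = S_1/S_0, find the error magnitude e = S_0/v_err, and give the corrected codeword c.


S = (4, 2, 1), error at position 5, error magnitude e = 9, c = [7, 9, 2, 8, 4].

Step 1: column multipliers v_i = (∏_{j≠i}(α_i − α_j))^{−1} mod 13.
  i = 1 (α = 2): (2−3)(2−6)(2−9)(2−7) = (−1)·(−4)·(−7)·(−5) = 140 ≡ 10, so v_1 = 10^{−1} = 4 (mod 13).
  i = 2 (α = 3): (3−2)(3−6)(3−9)(3−7) = 1·(−3)·(−6)·(−4) = −72 ≡ 6, so v_2 = 6^{−1} = 11 (mod 13).
  i = 3 (α = 6): (6−2)(6−3)(6−9)(6−7) = 4·3·(−3)·(−1) = 36 ≡ 10, so v_3 = 10^{−1} = 4 (mod 13).
  i = 4 (α = 9): (9−2)(9−3)(9−6)(9−7) = 7·6·3·2 = 252 ≡ 5, so v_4 = 5^{−1} = 8 (mod 13).
  i = 5 (α = 7): (7−2)(7−3)(7−6)(7−9) = 5·4·1·(−2) = −40 ≡ 12, so v_5 = 12^{−1} = 12 (mod 13).
  v = [4, 11, 4, 8, 12].
Step 2: syndromes of r = [7, 9, 2, 8, 0] (all sums mod 13).
  S_0 = Σ v_i r_i = 4·7 + 11·9 + 4·2 + 8·8 + 12·0 = 199 ≡ 4.
  S_1 = Σ v_i α_i r_i = 4·2·7 + 11·3·9 + 4·6·2 + 8·9·8 + 12·7·0 = 977 ≡ 2.
  α_i^2 mod 13 = [4, 9, 10, 3, 10].
  S_2 = Σ v_i α_i^2 r_i = 4·4·7 + 11·9·9 + 4·10·2 + 8·3·8 + 12·10·0 = 1275 ≡ 1.
  S = (4, 2, 1) ≠ 0, so r is not a codeword (an error is present).
Step 3: locate the error. For a single error e at position i, S_ℓ = v_i·e·α_i^ℓ, so α_err = S_1/S_0.
  S_0^{−1} = 4^{−1} = 10 (mod 13), so α_err = 2·10 = 20 ≡ 7 = α_5. Error position i = 5.
  Consistency check: S_2/S_1 = 1·7 = 7 ≡ 7 = α_err ✓ (single-error assumption holds).
Step 4: error magnitude e = S_0/v_5 = S_0·∏_{j≠5}(α_5 − α_j) = 4·12 = 48 ≡ 9 (mod 13).
Step 5: correct position 5: c_5 = r_5 − e = 0 − 9 ≡ 4 (mod 13). Hence c = [7, 9, 2, 8, 4].
  Check: interpolating c through the α_i gives m(x) = 3 + 2·x (degree < 2) with m(α_i) = c_i for every i, so c is indeed a codeword.


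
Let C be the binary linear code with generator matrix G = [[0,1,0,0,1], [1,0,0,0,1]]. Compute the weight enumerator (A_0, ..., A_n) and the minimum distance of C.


Weight distribution: A_0 = 1, A_2 = 3. Minimum distance d = 2.

Enumerate all 2^2 = 4 messages m ∈ F_2^2.
For each, compute codeword c = mG in F_2^5, then tally its weight.
  m = 00 → c = 00000, weight = 0.
  m = 10 → c = 01001, weight = 2.
  m = 01 → c = 10001, weight = 2.
  m = 11 → c = 11000, weight = 2.
Tally weights:
  weight 0: 1 codewords.
  weight 2: 3 codewords.
Minimum distance d = smallest w > 0 with A_w > 0 = 2.
Sanity: Σ A_w = 4 = 2^2 = 4 ✓.


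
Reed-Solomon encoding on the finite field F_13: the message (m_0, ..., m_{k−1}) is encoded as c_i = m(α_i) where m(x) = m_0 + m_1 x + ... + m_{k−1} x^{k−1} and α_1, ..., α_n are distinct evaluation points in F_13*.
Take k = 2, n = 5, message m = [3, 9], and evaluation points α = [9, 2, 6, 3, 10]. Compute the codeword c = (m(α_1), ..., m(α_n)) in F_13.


c = [6, 8, 5, 4, 2]

Message polynomial: m(x) = 3 + 9·x (mod 13).
For each evaluation point α_i, compute m(α_i) mod 13:
  α_1 = 9: Horner steps 9 → 6, so m(9) = 6.
  α_2 = 2: Horner steps 9 → 8, so m(2) = 8.
  α_3 = 6: Horner steps 9 → 5, so m(6) = 5.
  α_4 = 3: Horner steps 9 → 4, so m(3) = 4.
  α_5 = 10: Horner steps 9 → 2, so m(10) = 2.
Codeword c = [6, 8, 5, 4, 2] ∈ F_13^5.


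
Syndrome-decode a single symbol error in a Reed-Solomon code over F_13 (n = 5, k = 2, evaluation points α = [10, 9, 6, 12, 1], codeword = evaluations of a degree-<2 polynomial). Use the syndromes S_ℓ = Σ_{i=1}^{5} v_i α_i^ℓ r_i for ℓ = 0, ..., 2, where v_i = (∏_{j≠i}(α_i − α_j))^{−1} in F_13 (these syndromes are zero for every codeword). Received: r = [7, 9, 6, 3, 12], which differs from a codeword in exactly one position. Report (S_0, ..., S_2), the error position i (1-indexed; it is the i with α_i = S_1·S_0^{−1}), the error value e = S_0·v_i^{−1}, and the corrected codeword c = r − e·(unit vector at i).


S = (1, 6, 10), error at position 3, error magnitude e = 4, c = [7, 9, 2, 3, 12].

Step 1: column multipliers v_i = (∏_{j≠i}(α_i − α_j))^{−1} mod 13.
  i = 1 (α = 10): (10−9)(10−6)(10−12)(10−1) = 1·4·(−2)·9 = −72 ≡ 6, so v_1 = 6^{−1} = 11 (mod 13).
  i = 2 (α = 9): (9−10)(9−6)(9−12)(9−1) = (−1)·3·(−3)·8 = 72 ≡ 7, so v_2 = 7^{−1} = 2 (mod 13).
  i = 3 (α = 6): (6−10)(6−9)(6−12)(6−1) = (−4)·(−3)·(−6)·5 = −360 ≡ 4, so v_3 = 4^{−1} = 10 (mod 13).
  i = 4 (α = 12): (12−10)(12−9)(12−6)(12−1) = 2·3·6·11 = 396 ≡ 6, so v_4 = 6^{−1} = 11 (mod 13).
  i = 5 (α = 1): (1−10)(1−9)(1−6)(1−12) = (−9)·(−8)·(−5)·(−11) = 3960 ≡ 8, so v_5 = 8^{−1} = 5 (mod 13).
  v = [11, 2, 10, 11, 5].
Step 2: syndromes of r = [7, 9, 6, 3, 12] (all sums mod 13).
  S_0 = Σ v_i r_i = 11·7 + 2·9 + 10·6 + 11·3 + 5·12 = 248 ≡ 1.
  S_1 = Σ v_i α_i r_i = 11·10·7 + 2·9·9 + 10·6·6 + 11·12·3 + 5·1·12 = 1748 ≡ 6.
  α_i^2 mod 13 = [9, 3, 10, 1, 1].
  S_2 = Σ v_i α_i^2 r_i = 11·9·7 + 2·3·9 + 10·10·6 + 11·1·3 + 5·1·12 = 1440 ≡ 10.
  S = (1, 6, 10) ≠ 0, so r is not a codeword (an error is present).
Step 3: locate the error. For a single error e at position i, S_ℓ = v_i·e·α_i^ℓ, so α_err = S_1/S_0.
  S_0^{−1} = 1^{−1} = 1 (mod 13), so α_err = 6·1 = 6 ≡ 6 = α_3. Error position i = 3.
  Consistency check: S_2/S_1 = 10·11 = 110 ≡ 6 = α_err ✓ (single-error assumption holds).
Step 4: error magnitude e = S_0/v_3 = S_0·∏_{j≠3}(α_3 − α_j) = 1·4 = 4 ≡ 4 (mod 13).
Step 5: correct position 3: c_3 = r_3 − e = 6 − 4 ≡ 2 (mod 13). Hence c = [7, 9, 2, 3, 12].
  Check: interpolating c through the α_i gives m(x) = 1 + 11·x (degree < 2) with m(α_i) = c_i for every i, so c is indeed a codeword.


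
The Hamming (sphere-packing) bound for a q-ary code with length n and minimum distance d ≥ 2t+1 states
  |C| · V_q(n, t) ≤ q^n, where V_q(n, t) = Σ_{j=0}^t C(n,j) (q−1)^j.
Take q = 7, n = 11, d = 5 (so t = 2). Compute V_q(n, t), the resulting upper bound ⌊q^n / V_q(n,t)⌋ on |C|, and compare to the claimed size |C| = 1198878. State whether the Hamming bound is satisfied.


V_q(n, t) = 2047, q^n = 1977326743, Hamming bound = 965963, |C| = 1198878 > bound (violated).

Step 1: Compute V_q(n, t) = Σ_{j=0}^2 C(n, j) (q−1)^j.
  j = 0: C(11,0)·(6)^0 = 1·1 = 1.
  j = 1: C(11,1)·(6)^1 = 11·6 = 66.
  j = 2: C(11,2)·(6)^2 = 55·36 = 1980.
  V_q(n, t) = 1 + 66 + 1980 = 2047.
Step 2: q^n = 7^11 = 1977326743.
Step 3: Hamming bound ⌊q^n / V_q(n,t)⌋ = ⌊1977326743/2047⌋ = 965963.
Step 4: Compare |C| = 1198878 to 965963: violated.
The claimed |C| lies above the Hamming bound, so no 7-ary code of length 11 with d ≥ 5 can have 1198878 codewords.


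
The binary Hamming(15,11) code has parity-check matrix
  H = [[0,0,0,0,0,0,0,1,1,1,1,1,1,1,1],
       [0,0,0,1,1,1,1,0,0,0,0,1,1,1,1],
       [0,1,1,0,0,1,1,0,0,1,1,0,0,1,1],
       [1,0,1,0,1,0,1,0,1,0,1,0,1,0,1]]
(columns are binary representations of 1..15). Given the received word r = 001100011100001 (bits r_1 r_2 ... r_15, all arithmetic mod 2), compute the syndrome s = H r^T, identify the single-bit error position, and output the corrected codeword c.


s = (0, 0, 1, 1)^T, error position = 3, corrected codeword c = 000100011100001

Compute s = H r^T mod 2 one row at a time:
  s_1 = 1 + 1 + 1 + 0 + 0 + 0 + 0 + 1 = 4 ≡ 0 (mod 2).
  s_2 = 1 + 0 + 0 + 0 + 0 + 0 + 0 + 1 = 2 ≡ 0 (mod 2).
  s_3 = 0 + 1 + 0 + 0 + 1 + 0 + 0 + 1 = 3 ≡ 1 (mod 2).
  s_4 = 0 + 1 + 0 + 0 + 1 + 0 + 0 + 1 = 3 ≡ 1 (mod 2).
s = (0, 0, 1, 1)^T — this equals column 3 of H (binary 0011), so error is at position 3.
Correct: flip bit 3 of r = 001100011100001 to get c = 000100011100001.


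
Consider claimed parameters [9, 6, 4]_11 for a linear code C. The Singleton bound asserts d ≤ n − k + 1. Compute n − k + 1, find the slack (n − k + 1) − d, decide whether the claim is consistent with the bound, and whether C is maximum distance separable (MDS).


Singleton RHS = n − k + 1 = 4, slack = 0, bound satisfied, MDS.

Singleton bound: d ≤ n − k + 1.
Here n = 9, k = 6, so n − k + 1 = 4.
Given d = 4, check d ≤ 4: YES.
Slack = (n − k + 1) − d = 0.
The code is MDS (slack = 0).
Description: the claimed parameters are [9, 6, 4]_11; such a code would be MDS (meets Singleton bound).


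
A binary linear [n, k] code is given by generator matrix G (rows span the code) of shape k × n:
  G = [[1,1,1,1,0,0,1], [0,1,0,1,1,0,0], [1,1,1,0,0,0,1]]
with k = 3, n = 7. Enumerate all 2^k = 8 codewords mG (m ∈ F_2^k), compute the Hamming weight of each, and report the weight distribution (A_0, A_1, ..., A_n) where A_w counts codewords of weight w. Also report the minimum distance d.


Weight distribution: A_0 = 1, A_1 = 1, A_2 = 1, A_3 = 1, A_4 = 2, A_5 = 2. Minimum distance d = 1.

Enumerate all 2^3 = 8 messages m ∈ F_2^3.
For each, compute codeword c = mG in F_2^7, then tally its weight.
  m = 000 → c = 0000000, weight = 0.
  m = 100 → c = 1111001, weight = 5.
  m = 010 → c = 0101100, weight = 3.
  m = 110 → c = 1010101, weight = 4.
  m = 001 → c = 1110001, weight = 4.
  m = 101 → c = 0001000, weight = 1.
  m = 011 → c = 1011101, weight = 5.
  m = 111 → c = 0100100, weight = 2.
Tally weights:
  weight 0: 1 codewords.
  weight 1: 1 codewords.
  weight 2: 1 codewords.
  weight 3: 1 codewords.
  weight 4: 2 codewords.
  weight 5: 2 codewords.
Minimum distance d = smallest w > 0 with A_w > 0 = 1.
Sanity: Σ A_w = 8 = 2^3 = 8 ✓.


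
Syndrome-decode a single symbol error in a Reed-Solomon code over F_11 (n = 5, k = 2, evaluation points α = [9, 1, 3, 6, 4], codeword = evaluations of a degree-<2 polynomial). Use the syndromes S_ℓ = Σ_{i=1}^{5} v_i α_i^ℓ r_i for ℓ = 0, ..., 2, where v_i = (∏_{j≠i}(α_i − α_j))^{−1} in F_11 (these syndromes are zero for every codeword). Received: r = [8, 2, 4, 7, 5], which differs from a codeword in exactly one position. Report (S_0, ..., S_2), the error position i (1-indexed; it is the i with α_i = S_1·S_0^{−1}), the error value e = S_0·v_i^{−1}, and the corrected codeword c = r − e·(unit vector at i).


S = (4, 3, 5), error at position 1, error magnitude e = 9, c = [10, 2, 4, 7, 5].

Step 1: column multipliers v_i = (∏_{j≠i}(α_i − α_j))^{−1} mod 11.
  i = 1 (α = 9): (9−1)(9−3)(9−6)(9−4) = 8·6·3·5 = 720 ≡ 5, so v_1 = 5^{−1} = 9 (mod 11).
  i = 2 (α = 1): (1−9)(1−3)(1−6)(1−4) = (−8)·(−2)·(−5)·(−3) = 240 ≡ 9, so v_2 = 9^{−1} = 5 (mod 11).
  i = 3 (α = 3): (3−9)(3−1)(3−6)(3−4) = (−6)·2·(−3)·(−1) = −36 ≡ 8, so v_3 = 8^{−1} = 7 (mod 11).
  i = 4 (α = 6): (6−9)(6−1)(6−3)(6−4) = (−3)·5·3·2 = −90 ≡ 9, so v_4 = 9^{−1} = 5 (mod 11).
  i = 5 (α = 4): (4−9)(4−1)(4−3)(4−6) = (−5)·3·1·(−2) = 30 ≡ 8, so v_5 = 8^{−1} = 7 (mod 11).
  v = [9, 5, 7, 5, 7].
Step 2: syndromes of r = [8, 2, 4, 7, 5] (all sums mod 11).
  S_0 = Σ v_i r_i = 9·8 + 5·2 + 7·4 + 5·7 + 7·5 = 180 ≡ 4.
  S_1 = Σ v_i α_i r_i = 9·9·8 + 5·1·2 + 7·3·4 + 5·6·7 + 7·4·5 = 1092 ≡ 3.
  α_i^2 mod 11 = [4, 1, 9, 3, 5].
  S_2 = Σ v_i α_i^2 r_i = 9·4·8 + 5·1·2 + 7·9·4 + 5·3·7 + 7·5·5 = 830 ≡ 5.
  S = (4, 3, 5) ≠ 0, so r is not a codeword (an error is present).
Step 3: locate the error. For a single error e at position i, S_ℓ = v_i·e·α_i^ℓ, so α_err = S_1/S_0.
  S_0^{−1} = 4^{−1} = 3 (mod 11), so α_err = 3·3 = 9 ≡ 9 = α_1. Error position i = 1.
  Consistency check: S_2/S_1 = 5·4 = 20 ≡ 9 = α_err ✓ (single-error assumption holds).
Step 4: error magnitude e = S_0/v_1 = S_0·∏_{j≠1}(α_1 − α_j) = 4·5 = 20 ≡ 9 (mod 11).
Step 5: correct position 1: c_1 = r_1 − e = 8 − 9 ≡ 10 (mod 11). Hence c = [10, 2, 4, 7, 5].
  Check: interpolating c through the α_i gives m(x) = 1 + 1·x (degree < 2) with m(α_i) = c_i for every i, so c is indeed a codeword.


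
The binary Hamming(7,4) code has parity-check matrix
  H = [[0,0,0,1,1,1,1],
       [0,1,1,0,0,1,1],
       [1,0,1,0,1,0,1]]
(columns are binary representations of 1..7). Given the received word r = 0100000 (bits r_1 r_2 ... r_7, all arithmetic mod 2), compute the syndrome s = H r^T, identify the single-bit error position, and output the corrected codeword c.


s = (0, 1, 0)^T, error position = 2, corrected codeword c = 0000000

Compute s = H r^T mod 2 one row at a time:
  s_1 = 0 + 0 + 0 + 0 = 0 ≡ 0 (mod 2).
  s_2 = 1 + 0 + 0 + 0 = 1 ≡ 1 (mod 2).
  s_3 = 0 + 0 + 0 + 0 = 0 ≡ 0 (mod 2).
s = (0, 1, 0)^T — this equals column 2 of H (binary 010), so error is at position 2.
Correct: flip bit 2 of r = 0100000 to get c = 0000000.


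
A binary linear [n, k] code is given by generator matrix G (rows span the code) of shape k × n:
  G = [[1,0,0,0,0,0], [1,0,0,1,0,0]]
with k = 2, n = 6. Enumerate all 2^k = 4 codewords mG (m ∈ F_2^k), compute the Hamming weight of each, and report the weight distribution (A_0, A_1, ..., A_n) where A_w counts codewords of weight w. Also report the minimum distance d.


Weight distribution: A_0 = 1, A_1 = 2, A_2 = 1. Minimum distance d = 1.

Enumerate all 2^2 = 4 messages m ∈ F_2^2.
For each, compute codeword c = mG in F_2^6, then tally its weight.
  m = 00 → c = 000000, weight = 0.
  m = 10 → c = 100000, weight = 1.
  m = 01 → c = 100100, weight = 2.
  m = 11 → c = 000100, weight = 1.
Tally weights:
  weight 0: 1 codewords.
  weight 1: 2 codewords.
  weight 2: 1 codewords.
Minimum distance d = smallest w > 0 with A_w > 0 = 1.
Sanity: Σ A_w = 4 = 2^2 = 4 ✓.
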